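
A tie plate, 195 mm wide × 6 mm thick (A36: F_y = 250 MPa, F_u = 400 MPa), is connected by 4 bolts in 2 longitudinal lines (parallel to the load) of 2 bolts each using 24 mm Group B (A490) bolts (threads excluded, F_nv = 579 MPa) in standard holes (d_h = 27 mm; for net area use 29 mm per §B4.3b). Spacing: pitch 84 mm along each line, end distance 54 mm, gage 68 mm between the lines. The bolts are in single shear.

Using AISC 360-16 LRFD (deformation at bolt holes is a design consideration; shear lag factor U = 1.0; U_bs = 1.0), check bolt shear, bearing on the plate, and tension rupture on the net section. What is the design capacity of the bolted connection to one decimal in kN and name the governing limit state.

Bolt shear: A_b = π(24)²/4 = 452.39 mm². φR_n = 0.75 × 579 × 452.39 × 4 × 1 = 785.8 kN.
Bearing (6 mm plate, F_u = 400 MPa): end bolts L_c = 54 − 27/2 = 40.5, R_n = min(1.2×40.5×6×400, 2.4×24×6×400) = 116.64 kN/bolt; interior L_c = 84 − 27 = 57, R_n = 138.24 kN/bolt. φR_n = 0.75 × (2×116.64 + 2×138.24) = 382.3 kN.
Tension rupture (net): A_n = (195 − 2×29)×6 = 822 mm² (U = 1.0, A_e = A_n). φR_n = 0.75 × 400 × 822 = 246.6 kN.
Governing: min(785.8, 382.3, 246.6) = 246.6 kN → net-section rupture.

246.6 kN (net-section rupture governs)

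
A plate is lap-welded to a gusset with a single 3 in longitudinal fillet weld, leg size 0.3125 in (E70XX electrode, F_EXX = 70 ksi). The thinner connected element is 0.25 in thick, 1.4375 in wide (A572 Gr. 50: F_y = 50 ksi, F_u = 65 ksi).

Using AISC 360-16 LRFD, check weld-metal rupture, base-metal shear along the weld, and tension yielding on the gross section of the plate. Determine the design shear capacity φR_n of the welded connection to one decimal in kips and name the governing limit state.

Weld metal: throat = 0.707×0.3125 = 0.22094 in, L = 3 in. φR_n = 0.75 × 0.6 × 70 × 0.22094 × 3 = 20.9 kips.
Base metal shear (0.25 in plate): yield φR_n = 1.0×0.6×50×0.25×3 = 22.5 kips; rupture φR_n = 0.75×0.6×65×0.25×3 = 21.9 kips; take 21.9 kips (rupture).
Tension yield (gross): A_g = 1.4375×0.25 = 0.35938 in². φR_n = 0.90 × 50 × 0.35938 = 16.2 kips.
Governing: min(20.9, 21.9, 16.2) = 16.2 kips → gross-section yield.

16.2 kips (gross-section yield governs)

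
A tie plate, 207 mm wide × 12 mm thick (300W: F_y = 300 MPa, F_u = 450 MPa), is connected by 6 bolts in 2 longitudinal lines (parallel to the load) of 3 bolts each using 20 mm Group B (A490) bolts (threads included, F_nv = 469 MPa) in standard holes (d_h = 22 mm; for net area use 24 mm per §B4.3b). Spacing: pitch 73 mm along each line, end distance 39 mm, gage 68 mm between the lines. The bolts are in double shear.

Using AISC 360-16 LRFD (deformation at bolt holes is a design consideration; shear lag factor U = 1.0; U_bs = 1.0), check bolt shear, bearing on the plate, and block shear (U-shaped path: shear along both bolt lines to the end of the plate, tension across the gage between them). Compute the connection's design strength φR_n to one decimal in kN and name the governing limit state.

Bolt shear: A_b = π(20)²/4 = 314.16 mm². φR_n = 0.75 × 469 × 314.16 × 6 × 2 = 1326.1 kN.
Bearing (12 mm plate, F_u = 450 MPa): end bolts L_c = 39 − 22/2 = 28, R_n = min(1.2×28×12×450, 2.4×20×12×450) = 181.44 kN/bolt; interior L_c = 73 − 22 = 51, R_n = 259.2 kN/bolt. φR_n = 0.75 × (2×181.44 + 4×259.2) = 1049.8 kN.
Block shear: shear path 2×[39+2×73] = 2×185 mm, A_gv = 4440, A_nv = 2×(185 − 2.5×24)×12 = 3000 mm²; tension across gage: (68 − 1×24)×12 = 528 mm². R_n = min(0.6×450×3000, 0.6×300×4440) + 1.0×450×528 = min(810, 799.2) + 237.6 = 1036.8 kN. φR_n = 0.75 × 1036.8 = 777.6 kN.
Governing: min(1326.1, 1049.8, 777.6) = 777.6 kN → block shear.

777.6 kN (block shear governs)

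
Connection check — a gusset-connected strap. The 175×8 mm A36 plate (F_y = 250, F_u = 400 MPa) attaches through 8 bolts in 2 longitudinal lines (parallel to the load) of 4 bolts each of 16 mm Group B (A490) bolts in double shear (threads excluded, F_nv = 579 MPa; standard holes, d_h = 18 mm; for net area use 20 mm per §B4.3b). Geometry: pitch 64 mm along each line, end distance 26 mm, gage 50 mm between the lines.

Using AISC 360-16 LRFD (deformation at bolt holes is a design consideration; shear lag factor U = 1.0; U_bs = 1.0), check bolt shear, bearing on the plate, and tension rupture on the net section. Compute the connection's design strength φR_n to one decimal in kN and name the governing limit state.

324.0 kN (net-section rupture governs)

Bolt shear: A_b = π(16)²/4 = 201.06 mm². φR_n = 0.75 × 579 × 201.06 × 8 × 2 = 1397.0 kN.
Bearing (8 mm plate, F_u = 400 MPa): end bolts L_c = 26 − 18/2 = 17, R_n = min(1.2×17×8×400, 2.4×16×8×400) = 65.28 kN/bolt; interior L_c = 64 − 18 = 46, R_n = 122.88 kN/bolt. φR_n = 0.75 × (2×65.28 + 6×122.88) = 650.9 kN.
Tension rupture (net): A_n = (175 − 2×20)×8 = 1080 mm² (U = 1.0, A_e = A_n). φR_n = 0.75 × 400 × 1080 = 324.0 kN.
Governing: min(1397.0, 650.9, 324.0) = 324.0 kN → net-section rupture.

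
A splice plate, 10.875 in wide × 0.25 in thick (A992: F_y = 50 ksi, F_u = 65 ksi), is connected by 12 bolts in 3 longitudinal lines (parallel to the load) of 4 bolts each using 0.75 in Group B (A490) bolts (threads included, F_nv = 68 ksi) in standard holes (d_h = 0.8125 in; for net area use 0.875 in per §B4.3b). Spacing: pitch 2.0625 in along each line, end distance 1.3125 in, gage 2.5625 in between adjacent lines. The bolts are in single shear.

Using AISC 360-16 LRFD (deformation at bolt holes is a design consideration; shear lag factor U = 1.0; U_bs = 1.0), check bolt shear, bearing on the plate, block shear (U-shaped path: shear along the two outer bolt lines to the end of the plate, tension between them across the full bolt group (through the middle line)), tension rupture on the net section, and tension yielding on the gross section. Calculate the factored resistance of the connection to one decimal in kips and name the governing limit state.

100.5 kips (net-section rupture governs)

Bolt shear: A_b = π(0.75)²/4 = 0.44179 in². φR_n = 0.75 × 68 × 0.44179 × 12 × 1 = 270.4 kips.
Bearing (0.25 in plate, F_u = 65 ksi): end bolts L_c = 1.3125 − 0.8125/2 = 0.90625, R_n = min(1.2×0.90625×0.25×65, 2.4×0.75×0.25×65) = 17.672 kips/bolt; interior L_c = 2.0625 − 0.8125 = 1.25, R_n = 24.375 kips/bolt. φR_n = 0.75 × (3×17.672 + 9×24.375) = 204.3 kips.
Block shear: shear path 2×[1.3125+3×2.0625] = 2×7.5 in, A_gv = 3.75, A_nv = 2×(7.5 − 3.5×0.875)×0.25 = 2.2188 in²; tension across gage: (5.125 − 2×0.875)×0.25 = 0.84375 in². R_n = min(0.6×65×2.2188, 0.6×50×3.75) + 1.0×65×0.84375 = min(86.533, 112.5) + 54.844 = 141.38 kips. φR_n = 0.75 × 141.38 = 106.0 kips.
Tension rupture (net): A_n = (10.875 − 3×0.875)×0.25 = 2.0625 in² (U = 1.0, A_e = A_n). φR_n = 0.75 × 65 × 2.0625 = 100.5 kips.
Tension yield (gross): A_g = 10.875×0.25 = 2.7188 in². φR_n = 0.90 × 50 × 2.7188 = 122.3 kips.
Governing: min(270.4, 204.3, 106.0, 100.5, 122.3) = 100.5 kips → net-section rupture.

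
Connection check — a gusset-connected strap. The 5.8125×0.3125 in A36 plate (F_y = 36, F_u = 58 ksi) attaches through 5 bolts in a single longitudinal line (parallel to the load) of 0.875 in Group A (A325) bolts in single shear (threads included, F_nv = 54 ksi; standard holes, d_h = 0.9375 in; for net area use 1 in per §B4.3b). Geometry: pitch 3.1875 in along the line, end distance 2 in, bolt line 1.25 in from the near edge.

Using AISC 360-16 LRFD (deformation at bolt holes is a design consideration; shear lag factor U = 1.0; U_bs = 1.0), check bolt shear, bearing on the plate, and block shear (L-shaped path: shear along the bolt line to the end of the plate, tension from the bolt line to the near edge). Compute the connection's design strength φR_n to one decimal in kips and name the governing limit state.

Bolt shear: A_b = π(0.875)²/4 = 0.60132 in². φR_n = 0.75 × 54 × 0.60132 × 5 × 1 = 121.8 kips.
Bearing (0.3125 in plate, F_u = 58 ksi): end bolts L_c = 2 − 0.9375/2 = 1.53125, R_n = min(1.2×1.53125×0.3125×58, 2.4×0.875×0.3125×58) = 33.305 kips/bolt; interior L_c = 3.1875 − 0.9375 = 2.25, R_n = 38.063 kips/bolt. φR_n = 0.75 × (1×33.305 + 4×38.063) = 139.2 kips.
Block shear: shear path 1×[2+4×3.1875] = 1×14.75 in, A_gv = 4.6094, A_nv = 1×(14.75 − 4.5×1)×0.3125 = 3.2031 in²; tension to near edge: (1.25 − 0.5×1)×0.3125 = 0.23438 in². R_n = min(0.6×58×3.2031, 0.6×36×4.6094) + 1.0×58×0.23438 = min(111.47, 99.563) + 13.594 = 113.16 kips. φR_n = 0.75 × 113.16 = 84.9 kips.
Governing: min(121.8, 139.2, 84.9) = 84.9 kips → block shear.

84.9 kips (block shear governs)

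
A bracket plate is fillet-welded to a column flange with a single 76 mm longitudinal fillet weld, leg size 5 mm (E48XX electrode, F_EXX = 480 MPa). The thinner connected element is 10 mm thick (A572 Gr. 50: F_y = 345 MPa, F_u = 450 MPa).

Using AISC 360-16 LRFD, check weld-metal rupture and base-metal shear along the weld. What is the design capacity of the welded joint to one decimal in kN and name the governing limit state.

Weld metal: throat = 0.707×5 = 3.535 mm, L = 76 mm. φR_n = 0.75 × 0.6 × 480 × 3.535 × 76 = 58.0 kN.
Base metal shear (10 mm plate): yield φR_n = 1.0×0.6×345×10×76 = 157.3 kN; rupture φR_n = 0.75×0.6×450×10×76 = 153.9 kN; take 153.9 kN (rupture).
Governing: min(58.0, 153.9) = 58.0 kN → weld metal.

58.0 kN (weld metal governs)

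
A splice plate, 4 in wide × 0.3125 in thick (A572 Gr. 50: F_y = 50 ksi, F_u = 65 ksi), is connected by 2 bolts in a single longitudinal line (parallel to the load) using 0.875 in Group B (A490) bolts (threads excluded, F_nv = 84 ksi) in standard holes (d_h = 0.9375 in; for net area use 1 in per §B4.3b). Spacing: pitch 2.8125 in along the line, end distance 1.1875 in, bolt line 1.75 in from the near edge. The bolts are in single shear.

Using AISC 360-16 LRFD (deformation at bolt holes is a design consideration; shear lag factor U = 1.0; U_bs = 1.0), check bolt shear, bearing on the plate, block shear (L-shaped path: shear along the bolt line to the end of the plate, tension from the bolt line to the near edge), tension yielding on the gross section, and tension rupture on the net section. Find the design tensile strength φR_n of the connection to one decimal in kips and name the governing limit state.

Bolt shear: A_b = π(0.875)²/4 = 0.60132 in². φR_n = 0.75 × 84 × 0.60132 × 2 × 1 = 75.8 kips.
Bearing (0.3125 in plate, F_u = 65 ksi): end bolts L_c = 1.1875 − 0.9375/2 = 0.71875, R_n = min(1.2×0.71875×0.3125×65, 2.4×0.875×0.3125×65) = 17.52 kips/bolt; interior L_c = 2.8125 − 0.9375 = 1.875, R_n = 42.656 kips/bolt. φR_n = 0.75 × (1×17.52 + 1×42.656) = 45.1 kips.
Block shear: shear path 1×[1.1875+1×2.8125] = 1×4 in, A_gv = 1.25, A_nv = 1×(4 − 1.5×1)×0.3125 = 0.78125 in²; tension to near edge: (1.75 − 0.5×1)×0.3125 = 0.39063 in². R_n = min(0.6×65×0.78125, 0.6×50×1.25) + 1.0×65×0.39063 = min(30.469, 37.5) + 25.391 = 55.86 kips. φR_n = 0.75 × 55.86 = 41.9 kips.
Tension yield (gross): A_g = 4×0.3125 = 1.25 in². φR_n = 0.90 × 50 × 1.25 = 56.3 kips.
Tension rupture (net): A_n = (4 − 1×1)×0.3125 = 0.9375 in² (U = 1.0, A_e = A_n). φR_n = 0.75 × 65 × 0.9375 = 45.7 kips.
Governing: min(75.8, 45.1, 41.9, 56.3, 45.7) = 41.9 kips → block shear.

41.9 kips (block shear governs)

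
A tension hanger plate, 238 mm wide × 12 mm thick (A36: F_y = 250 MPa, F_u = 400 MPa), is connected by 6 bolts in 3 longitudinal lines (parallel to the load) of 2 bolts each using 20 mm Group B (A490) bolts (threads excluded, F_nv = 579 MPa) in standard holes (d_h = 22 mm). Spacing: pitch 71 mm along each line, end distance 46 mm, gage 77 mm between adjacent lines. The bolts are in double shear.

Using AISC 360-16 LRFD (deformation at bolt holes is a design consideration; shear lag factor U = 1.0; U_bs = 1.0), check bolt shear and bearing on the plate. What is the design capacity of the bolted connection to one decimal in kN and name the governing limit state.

972.0 kN (bearing governs)

Bolt shear: A_b = π(20)²/4 = 314.16 mm². φR_n = 0.75 × 579 × 314.16 × 6 × 2 = 1637.1 kN.
Bearing (12 mm plate, F_u = 400 MPa): end bolts L_c = 46 − 22/2 = 35, R_n = min(1.2×35×12×400, 2.4×20×12×400) = 201.6 kN/bolt; interior L_c = 71 − 22 = 49, R_n = 230.4 kN/bolt. φR_n = 0.75 × (3×201.6 + 3×230.4) = 972.0 kN.
Governing: min(1637.1, 972.0) = 972.0 kN → bearing.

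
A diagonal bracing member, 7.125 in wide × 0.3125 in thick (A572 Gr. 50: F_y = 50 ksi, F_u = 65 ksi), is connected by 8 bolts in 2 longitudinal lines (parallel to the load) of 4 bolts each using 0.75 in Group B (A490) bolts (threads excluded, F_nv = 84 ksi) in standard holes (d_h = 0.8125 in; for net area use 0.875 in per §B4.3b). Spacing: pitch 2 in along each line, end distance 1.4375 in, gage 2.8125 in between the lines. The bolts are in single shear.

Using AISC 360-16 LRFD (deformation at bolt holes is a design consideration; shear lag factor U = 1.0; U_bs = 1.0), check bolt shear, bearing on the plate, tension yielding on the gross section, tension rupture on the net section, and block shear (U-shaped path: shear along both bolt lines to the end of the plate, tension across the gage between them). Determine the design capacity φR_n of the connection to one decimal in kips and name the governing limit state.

Bolt shear: A_b = π(0.75)²/4 = 0.44179 in². φR_n = 0.75 × 84 × 0.44179 × 8 × 1 = 222.7 kips.
Bearing (0.3125 in plate, F_u = 65 ksi): end bolts L_c = 1.4375 − 0.8125/2 = 1.03125, R_n = min(1.2×1.03125×0.3125×65, 2.4×0.75×0.3125×65) = 25.137 kips/bolt; interior L_c = 2 − 0.8125 = 1.1875, R_n = 28.945 kips/bolt. φR_n = 0.75 × (2×25.137 + 6×28.945) = 168.0 kips.
Tension yield (gross): A_g = 7.125×0.3125 = 2.2266 in². φR_n = 0.90 × 50 × 2.2266 = 100.2 kips.
Tension rupture (net): A_n = (7.125 − 2×0.875)×0.3125 = 1.6797 in² (U = 1.0, A_e = A_n). φR_n = 0.75 × 65 × 1.6797 = 81.9 kips.
Block shear: shear path 2×[1.4375+3×2] = 2×7.4375 in, A_gv = 4.6484, A_nv = 2×(7.4375 − 3.5×0.875)×0.3125 = 2.7344 in²; tension across gage: (2.8125 − 1×0.875)×0.3125 = 0.60547 in². R_n = min(0.6×65×2.7344, 0.6×50×4.6484) + 1.0×65×0.60547 = min(106.64, 139.45) + 39.356 = 146 kips. φR_n = 0.75 × 146 = 109.5 kips.
Governing: min(222.7, 168.0, 100.2, 81.9, 109.5) = 81.9 kips → net-section rupture.

81.9 kips (net-section rupture governs)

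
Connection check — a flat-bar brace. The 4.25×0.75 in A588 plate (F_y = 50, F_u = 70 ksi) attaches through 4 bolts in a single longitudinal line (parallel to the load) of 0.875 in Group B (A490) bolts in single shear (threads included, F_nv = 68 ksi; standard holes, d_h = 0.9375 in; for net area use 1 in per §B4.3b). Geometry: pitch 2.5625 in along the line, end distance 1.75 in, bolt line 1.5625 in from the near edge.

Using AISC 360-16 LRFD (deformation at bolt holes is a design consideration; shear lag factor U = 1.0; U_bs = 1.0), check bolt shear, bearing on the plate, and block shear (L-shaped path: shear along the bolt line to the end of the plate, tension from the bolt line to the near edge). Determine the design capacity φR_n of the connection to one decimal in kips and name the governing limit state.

Bolt shear: A_b = π(0.875)²/4 = 0.60132 in². φR_n = 0.75 × 68 × 0.60132 × 4 × 1 = 122.7 kips.
Bearing (0.75 in plate, F_u = 70 ksi): end bolts L_c = 1.75 − 0.9375/2 = 1.28125, R_n = min(1.2×1.28125×0.75×70, 2.4×0.875×0.75×70) = 80.719 kips/bolt; interior L_c = 2.5625 − 0.9375 = 1.625, R_n = 102.38 kips/bolt. φR_n = 0.75 × (1×80.719 + 3×102.38) = 290.9 kips.
Block shear: shear path 1×[1.75+3×2.5625] = 1×9.4375 in, A_gv = 7.0781, A_nv = 1×(9.4375 − 3.5×1)×0.75 = 4.4531 in²; tension to near edge: (1.5625 − 0.5×1)×0.75 = 0.79688 in². R_n = min(0.6×70×4.4531, 0.6×50×7.0781) + 1.0×70×0.79688 = min(187.03, 212.34) + 55.782 = 242.81 kips. φR_n = 0.75 × 242.81 = 182.1 kips.
Governing: min(122.7, 290.9, 182.1) = 122.7 kips → bolt shear.

122.7 kips (bolt shear governs)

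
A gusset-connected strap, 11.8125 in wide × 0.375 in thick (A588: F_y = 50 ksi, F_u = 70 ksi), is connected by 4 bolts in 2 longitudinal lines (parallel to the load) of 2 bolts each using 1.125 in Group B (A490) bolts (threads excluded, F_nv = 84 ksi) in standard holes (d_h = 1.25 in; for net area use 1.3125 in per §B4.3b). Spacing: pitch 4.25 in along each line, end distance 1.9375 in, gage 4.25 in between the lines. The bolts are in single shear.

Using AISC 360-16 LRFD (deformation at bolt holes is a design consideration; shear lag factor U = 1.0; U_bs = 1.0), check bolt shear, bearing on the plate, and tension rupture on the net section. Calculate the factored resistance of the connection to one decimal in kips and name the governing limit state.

168.3 kips (bearing governs)

Bolt shear: A_b = π(1.125)²/4 = 0.99402 in². φR_n = 0.75 × 84 × 0.99402 × 4 × 1 = 250.5 kips.
Bearing (0.375 in plate, F_u = 70 ksi): end bolts L_c = 1.9375 − 1.25/2 = 1.3125, R_n = min(1.2×1.3125×0.375×70, 2.4×1.125×0.375×70) = 41.344 kips/bolt; interior L_c = 4.25 − 1.25 = 3, R_n = 70.875 kips/bolt. φR_n = 0.75 × (2×41.344 + 2×70.875) = 168.3 kips.
Tension rupture (net): A_n = (11.8125 − 2×1.3125)×0.375 = 3.4453 in² (U = 1.0, A_e = A_n). φR_n = 0.75 × 70 × 3.4453 = 180.9 kips.
Governing: min(250.5, 168.3, 180.9) = 168.3 kips → bearing.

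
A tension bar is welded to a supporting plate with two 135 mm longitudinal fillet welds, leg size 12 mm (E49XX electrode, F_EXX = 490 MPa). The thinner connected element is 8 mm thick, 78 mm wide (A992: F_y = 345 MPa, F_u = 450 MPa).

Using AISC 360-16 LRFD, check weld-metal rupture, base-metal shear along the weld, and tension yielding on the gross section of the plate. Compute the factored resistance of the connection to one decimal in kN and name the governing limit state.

193.8 kN (gross-section yield governs)

Weld metal: throat = 0.707×12 = 8.484 mm, L = 2×135 = 270 mm. φR_n = 0.75 × 0.6 × 490 × 8.484 × 270 = 505.1 kN.
Base metal shear (8 mm plate): yield φR_n = 1.0×0.6×345×8×270 = 447.1 kN; rupture φR_n = 0.75×0.6×450×8×270 = 437.4 kN; take 437.4 kN (rupture).
Tension yield (gross): A_g = 78×8 = 624 mm². φR_n = 0.90 × 345 × 624 = 193.8 kN.
Governing: min(505.1, 437.4, 193.8) = 193.8 kN → gross-section yield.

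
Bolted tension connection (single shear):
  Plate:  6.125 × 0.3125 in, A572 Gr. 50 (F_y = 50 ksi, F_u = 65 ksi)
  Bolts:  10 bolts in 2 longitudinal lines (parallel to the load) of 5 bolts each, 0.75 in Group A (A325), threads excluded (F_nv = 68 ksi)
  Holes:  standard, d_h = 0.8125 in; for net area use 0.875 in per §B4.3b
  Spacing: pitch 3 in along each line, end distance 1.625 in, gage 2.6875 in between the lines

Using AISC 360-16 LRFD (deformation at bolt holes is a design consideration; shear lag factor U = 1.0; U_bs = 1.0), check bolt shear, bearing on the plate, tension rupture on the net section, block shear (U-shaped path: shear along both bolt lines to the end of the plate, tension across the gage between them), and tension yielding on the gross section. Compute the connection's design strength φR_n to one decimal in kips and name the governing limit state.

Bolt shear: A_b = π(0.75)²/4 = 0.44179 in². φR_n = 0.75 × 68 × 0.44179 × 10 × 1 = 225.3 kips.
Bearing (0.3125 in plate, F_u = 65 ksi): end bolts L_c = 1.625 − 0.8125/2 = 1.21875, R_n = min(1.2×1.21875×0.3125×65, 2.4×0.75×0.3125×65) = 29.707 kips/bolt; interior L_c = 3 − 0.8125 = 2.1875, R_n = 36.563 kips/bolt. φR_n = 0.75 × (2×29.707 + 8×36.563) = 263.9 kips.
Tension rupture (net): A_n = (6.125 − 2×0.875)×0.3125 = 1.3672 in² (U = 1.0, A_e = A_n). φR_n = 0.75 × 65 × 1.3672 = 66.7 kips.
Block shear: shear path 2×[1.625+4×3] = 2×13.625 in, A_gv = 8.5156, A_nv = 2×(13.625 − 4.5×0.875)×0.3125 = 6.0547 in²; tension across gage: (2.6875 − 1×0.875)×0.3125 = 0.56641 in². R_n = min(0.6×65×6.0547, 0.6×50×8.5156) + 1.0×65×0.56641 = min(236.13, 255.47) + 36.817 = 272.95 kips. φR_n = 0.75 × 272.95 = 204.7 kips.
Tension yield (gross): A_g = 6.125×0.3125 = 1.9141 in². φR_n = 0.90 × 50 × 1.9141 = 86.1 kips.
Governing: min(225.3, 263.9, 66.7, 204.7, 86.1) = 66.7 kips → net-section rupture.

66.7 kips (net-section rupture governs)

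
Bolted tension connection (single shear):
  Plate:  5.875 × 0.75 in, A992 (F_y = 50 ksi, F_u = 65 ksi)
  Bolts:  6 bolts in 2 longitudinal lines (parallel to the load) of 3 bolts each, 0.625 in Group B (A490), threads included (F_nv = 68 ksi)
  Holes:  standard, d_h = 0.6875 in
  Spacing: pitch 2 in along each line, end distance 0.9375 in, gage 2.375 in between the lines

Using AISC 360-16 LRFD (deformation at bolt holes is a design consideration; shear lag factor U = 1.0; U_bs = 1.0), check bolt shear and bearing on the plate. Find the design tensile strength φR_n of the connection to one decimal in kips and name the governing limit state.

Bolt shear: A_b = π(0.625)²/4 = 0.3068 in². φR_n = 0.75 × 68 × 0.3068 × 6 × 1 = 93.9 kips.
Bearing (0.75 in plate, F_u = 65 ksi): end bolts L_c = 0.9375 − 0.6875/2 = 0.59375, R_n = min(1.2×0.59375×0.75×65, 2.4×0.625×0.75×65) = 34.734 kips/bolt; interior L_c = 2 − 0.6875 = 1.3125, R_n = 73.125 kips/bolt. φR_n = 0.75 × (2×34.734 + 4×73.125) = 271.5 kips.
Governing: min(93.9, 271.5) = 93.9 kips → bolt shear.

93.9 kips (bolt shear governs)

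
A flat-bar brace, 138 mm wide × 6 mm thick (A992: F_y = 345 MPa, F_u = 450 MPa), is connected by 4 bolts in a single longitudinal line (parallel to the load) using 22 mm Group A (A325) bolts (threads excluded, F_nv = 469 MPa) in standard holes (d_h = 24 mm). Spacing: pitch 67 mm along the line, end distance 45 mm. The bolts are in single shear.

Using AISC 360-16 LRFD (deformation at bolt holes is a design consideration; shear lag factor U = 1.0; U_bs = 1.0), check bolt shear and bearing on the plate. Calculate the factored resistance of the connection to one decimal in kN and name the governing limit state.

Bolt shear: A_b = π(22)²/4 = 380.13 mm². φR_n = 0.75 × 469 × 380.13 × 4 × 1 = 534.8 kN.
Bearing (6 mm plate, F_u = 450 MPa): end bolts L_c = 45 − 24/2 = 33, R_n = min(1.2×33×6×450, 2.4×22×6×450) = 106.92 kN/bolt; interior L_c = 67 − 24 = 43, R_n = 139.32 kN/bolt. φR_n = 0.75 × (1×106.92 + 3×139.32) = 393.7 kN.
Governing: min(534.8, 393.7) = 393.7 kN → bearing.

393.7 kN (bearing governs)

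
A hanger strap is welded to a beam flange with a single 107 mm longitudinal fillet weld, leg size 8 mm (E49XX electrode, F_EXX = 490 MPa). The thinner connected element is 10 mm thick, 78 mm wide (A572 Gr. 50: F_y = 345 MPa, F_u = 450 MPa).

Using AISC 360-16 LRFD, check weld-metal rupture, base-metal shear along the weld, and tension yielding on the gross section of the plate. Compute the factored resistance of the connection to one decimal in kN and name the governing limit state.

Weld metal: throat = 0.707×8 = 5.656 mm, L = 107 mm. φR_n = 0.75 × 0.6 × 490 × 5.656 × 107 = 133.4 kN.
Base metal shear (10 mm plate): yield φR_n = 1.0×0.6×345×10×107 = 221.5 kN; rupture φR_n = 0.75×0.6×450×10×107 = 216.7 kN; take 216.7 kN (rupture).
Tension yield (gross): A_g = 78×10 = 780 mm². φR_n = 0.90 × 345 × 780 = 242.2 kN.
Governing: min(133.4, 216.7, 242.2) = 133.4 kN → weld metal.

133.4 kN (weld metal governs)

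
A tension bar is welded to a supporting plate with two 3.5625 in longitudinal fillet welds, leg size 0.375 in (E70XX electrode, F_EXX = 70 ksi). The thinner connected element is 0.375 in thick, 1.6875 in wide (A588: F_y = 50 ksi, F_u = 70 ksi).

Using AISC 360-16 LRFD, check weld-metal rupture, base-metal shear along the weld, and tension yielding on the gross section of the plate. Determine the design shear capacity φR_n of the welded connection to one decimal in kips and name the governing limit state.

28.5 kips (gross-section yield governs)

Weld metal: throat = 0.707×0.375 = 0.26513 in, L = 2×3.5625 = 7.125 in. φR_n = 0.75 × 0.6 × 70 × 0.26513 × 7.125 = 59.5 kips.
Base metal shear (0.375 in plate): yield φR_n = 1.0×0.6×50×0.375×7.125 = 80.2 kips; rupture φR_n = 0.75×0.6×70×0.375×7.125 = 84.2 kips; take 80.2 kips (yield).
Tension yield (gross): A_g = 1.6875×0.375 = 0.63281 in². φR_n = 0.90 × 50 × 0.63281 = 28.5 kips.
Governing: min(59.5, 80.2, 28.5) = 28.5 kips → gross-section yield.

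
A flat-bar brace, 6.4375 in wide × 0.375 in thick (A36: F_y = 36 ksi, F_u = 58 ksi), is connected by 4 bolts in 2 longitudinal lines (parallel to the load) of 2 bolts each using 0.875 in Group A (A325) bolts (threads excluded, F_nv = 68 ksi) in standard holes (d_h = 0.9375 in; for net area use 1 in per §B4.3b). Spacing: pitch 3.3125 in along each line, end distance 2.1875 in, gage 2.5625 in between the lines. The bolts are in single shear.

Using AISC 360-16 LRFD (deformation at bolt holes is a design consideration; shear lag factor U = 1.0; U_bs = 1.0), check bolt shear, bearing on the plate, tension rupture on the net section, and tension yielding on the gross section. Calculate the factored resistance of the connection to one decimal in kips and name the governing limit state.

Bolt shear: A_b = π(0.875)²/4 = 0.60132 in². φR_n = 0.75 × 68 × 0.60132 × 4 × 1 = 122.7 kips.
Bearing (0.375 in plate, F_u = 58 ksi): end bolts L_c = 2.1875 − 0.9375/2 = 1.71875, R_n = min(1.2×1.71875×0.375×58, 2.4×0.875×0.375×58) = 44.859 kips/bolt; interior L_c = 3.3125 − 0.9375 = 2.375, R_n = 45.675 kips/bolt. φR_n = 0.75 × (2×44.859 + 2×45.675) = 135.8 kips.
Tension rupture (net): A_n = (6.4375 − 2×1)×0.375 = 1.6641 in² (U = 1.0, A_e = A_n). φR_n = 0.75 × 58 × 1.6641 = 72.4 kips.
Tension yield (gross): A_g = 6.4375×0.375 = 2.4141 in². φR_n = 0.90 × 36 × 2.4141 = 78.2 kips.
Governing: min(122.7, 135.8, 72.4, 78.2) = 72.4 kips → net-section rupture.

72.4 kips (net-section rupture governs)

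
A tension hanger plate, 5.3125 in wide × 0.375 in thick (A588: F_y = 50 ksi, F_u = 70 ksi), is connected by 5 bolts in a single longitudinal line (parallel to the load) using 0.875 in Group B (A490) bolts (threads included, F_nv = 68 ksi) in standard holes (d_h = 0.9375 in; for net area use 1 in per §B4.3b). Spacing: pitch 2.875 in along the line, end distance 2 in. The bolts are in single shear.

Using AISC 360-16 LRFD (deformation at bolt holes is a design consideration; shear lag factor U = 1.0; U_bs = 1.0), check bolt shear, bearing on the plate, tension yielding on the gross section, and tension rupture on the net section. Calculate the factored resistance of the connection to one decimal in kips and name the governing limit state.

84.9 kips (net-section rupture governs)

Bolt shear: A_b = π(0.875)²/4 = 0.60132 in². φR_n = 0.75 × 68 × 0.60132 × 5 × 1 = 153.3 kips.
Bearing (0.375 in plate, F_u = 70 ksi): end bolts L_c = 2 − 0.9375/2 = 1.53125, R_n = min(1.2×1.53125×0.375×70, 2.4×0.875×0.375×70) = 48.234 kips/bolt; interior L_c = 2.875 − 0.9375 = 1.9375, R_n = 55.125 kips/bolt. φR_n = 0.75 × (1×48.234 + 4×55.125) = 201.6 kips.
Tension yield (gross): A_g = 5.3125×0.375 = 1.9922 in². φR_n = 0.90 × 50 × 1.9922 = 89.6 kips.
Tension rupture (net): A_n = (5.3125 − 1×1)×0.375 = 1.6172 in² (U = 1.0, A_e = A_n). φR_n = 0.75 × 70 × 1.6172 = 84.9 kips.
Governing: min(153.3, 201.6, 89.6, 84.9) = 84.9 kips → net-section rupture.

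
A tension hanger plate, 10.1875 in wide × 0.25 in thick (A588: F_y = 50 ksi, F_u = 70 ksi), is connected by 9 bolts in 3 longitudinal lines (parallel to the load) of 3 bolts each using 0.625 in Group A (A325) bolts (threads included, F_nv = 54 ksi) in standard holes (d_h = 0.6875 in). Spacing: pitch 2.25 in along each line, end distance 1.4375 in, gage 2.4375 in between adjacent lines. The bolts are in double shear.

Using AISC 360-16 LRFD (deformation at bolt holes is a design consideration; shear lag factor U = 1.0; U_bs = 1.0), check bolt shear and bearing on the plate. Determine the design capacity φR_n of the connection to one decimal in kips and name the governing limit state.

Bolt shear: A_b = π(0.625)²/4 = 0.3068 in². φR_n = 0.75 × 54 × 0.3068 × 9 × 2 = 223.7 kips.
Bearing (0.25 in plate, F_u = 70 ksi): end bolts L_c = 1.4375 − 0.6875/2 = 1.09375, R_n = min(1.2×1.09375×0.25×70, 2.4×0.625×0.25×70) = 22.969 kips/bolt; interior L_c = 2.25 − 0.6875 = 1.5625, R_n = 26.25 kips/bolt. φR_n = 0.75 × (3×22.969 + 6×26.25) = 169.8 kips.
Governing: min(223.7, 169.8) = 169.8 kips → bearing.

169.8 kips (bearing governs)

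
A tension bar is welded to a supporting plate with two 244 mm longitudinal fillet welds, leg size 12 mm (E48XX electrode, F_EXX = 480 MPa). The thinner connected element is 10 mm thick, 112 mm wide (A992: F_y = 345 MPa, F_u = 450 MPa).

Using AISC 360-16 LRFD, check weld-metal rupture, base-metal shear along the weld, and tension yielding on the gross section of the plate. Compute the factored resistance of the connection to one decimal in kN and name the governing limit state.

347.8 kN (gross-section yield governs)

Weld metal: throat = 0.707×12 = 8.484 mm, L = 2×244 = 488 mm. φR_n = 0.75 × 0.6 × 480 × 8.484 × 488 = 894.3 kN.
Base metal shear (10 mm plate): yield φR_n = 1.0×0.6×345×10×488 = 1010.2 kN; rupture φR_n = 0.75×0.6×450×10×488 = 988.2 kN; take 988.2 kN (rupture).
Tension yield (gross): A_g = 112×10 = 1120 mm². φR_n = 0.90 × 345 × 1120 = 347.8 kN.
Governing: min(894.3, 988.2, 347.8) = 347.8 kN → gross-section yield.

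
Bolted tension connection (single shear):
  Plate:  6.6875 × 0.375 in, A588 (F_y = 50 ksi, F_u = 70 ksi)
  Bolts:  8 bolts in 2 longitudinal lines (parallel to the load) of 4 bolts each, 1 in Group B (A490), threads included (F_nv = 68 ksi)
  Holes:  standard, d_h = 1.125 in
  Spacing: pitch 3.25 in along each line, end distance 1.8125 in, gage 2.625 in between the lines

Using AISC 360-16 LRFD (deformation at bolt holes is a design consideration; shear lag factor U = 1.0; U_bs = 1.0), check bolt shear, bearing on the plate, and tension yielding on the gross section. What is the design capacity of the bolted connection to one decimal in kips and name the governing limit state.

112.9 kips (gross-section yield governs)

Bolt shear: A_b = π(1)²/4 = 0.7854 in². φR_n = 0.75 × 68 × 0.7854 × 8 × 1 = 320.4 kips.
Bearing (0.375 in plate, F_u = 70 ksi): end bolts L_c = 1.8125 − 1.125/2 = 1.25, R_n = min(1.2×1.25×0.375×70, 2.4×1×0.375×70) = 39.375 kips/bolt; interior L_c = 3.25 − 1.125 = 2.125, R_n = 63 kips/bolt. φR_n = 0.75 × (2×39.375 + 6×63) = 342.6 kips.
Tension yield (gross): A_g = 6.6875×0.375 = 2.5078 in². φR_n = 0.90 × 50 × 2.5078 = 112.9 kips.
Governing: min(320.4, 342.6, 112.9) = 112.9 kips → gross-section yield.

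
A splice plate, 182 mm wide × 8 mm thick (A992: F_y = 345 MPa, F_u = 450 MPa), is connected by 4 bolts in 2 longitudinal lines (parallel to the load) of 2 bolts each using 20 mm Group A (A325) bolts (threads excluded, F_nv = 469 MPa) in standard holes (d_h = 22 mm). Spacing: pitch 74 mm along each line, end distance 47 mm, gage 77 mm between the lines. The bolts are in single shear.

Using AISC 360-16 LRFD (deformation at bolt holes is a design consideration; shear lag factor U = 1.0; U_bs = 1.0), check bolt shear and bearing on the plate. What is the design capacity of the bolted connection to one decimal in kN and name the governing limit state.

Bolt shear: A_b = π(20)²/4 = 314.16 mm². φR_n = 0.75 × 469 × 314.16 × 4 × 1 = 442.0 kN.
Bearing (8 mm plate, F_u = 450 MPa): end bolts L_c = 47 − 22/2 = 36, R_n = min(1.2×36×8×450, 2.4×20×8×450) = 155.52 kN/bolt; interior L_c = 74 − 22 = 52, R_n = 172.8 kN/bolt. φR_n = 0.75 × (2×155.52 + 2×172.8) = 492.5 kN.
Governing: min(442.0, 492.5) = 442.0 kN → bolt shear.

442.0 kN (bolt shear governs)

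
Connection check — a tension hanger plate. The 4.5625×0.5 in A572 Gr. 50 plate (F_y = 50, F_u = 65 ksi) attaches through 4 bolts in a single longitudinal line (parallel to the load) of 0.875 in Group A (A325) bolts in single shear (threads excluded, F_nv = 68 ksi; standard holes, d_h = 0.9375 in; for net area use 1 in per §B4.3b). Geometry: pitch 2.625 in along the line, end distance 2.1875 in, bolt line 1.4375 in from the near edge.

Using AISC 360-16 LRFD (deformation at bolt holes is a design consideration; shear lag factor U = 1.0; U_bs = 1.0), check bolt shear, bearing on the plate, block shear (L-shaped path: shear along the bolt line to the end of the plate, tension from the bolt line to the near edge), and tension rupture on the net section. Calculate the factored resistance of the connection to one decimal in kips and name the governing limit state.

Bolt shear: A_b = π(0.875)²/4 = 0.60132 in². φR_n = 0.75 × 68 × 0.60132 × 4 × 1 = 122.7 kips.
Bearing (0.5 in plate, F_u = 65 ksi): end bolts L_c = 2.1875 − 0.9375/2 = 1.71875, R_n = min(1.2×1.71875×0.5×65, 2.4×0.875×0.5×65) = 67.031 kips/bolt; interior L_c = 2.625 − 0.9375 = 1.6875, R_n = 65.813 kips/bolt. φR_n = 0.75 × (1×67.031 + 3×65.813) = 198.4 kips.
Block shear: shear path 1×[2.1875+3×2.625] = 1×10.0625 in, A_gv = 5.0313, A_nv = 1×(10.0625 − 3.5×1)×0.5 = 3.2813 in²; tension to near edge: (1.4375 − 0.5×1)×0.5 = 0.46875 in². R_n = min(0.6×65×3.2813, 0.6×50×5.0313) + 1.0×65×0.46875 = min(127.97, 150.94) + 30.469 = 158.44 kips. φR_n = 0.75 × 158.44 = 118.8 kips.
Tension rupture (net): A_n = (4.5625 − 1×1)×0.5 = 1.7813 in² (U = 1.0, A_e = A_n). φR_n = 0.75 × 65 × 1.7813 = 86.8 kips.
Governing: min(122.7, 198.4, 118.8, 86.8) = 86.8 kips → net-section rupture.

86.8 kips (net-section rupture governs)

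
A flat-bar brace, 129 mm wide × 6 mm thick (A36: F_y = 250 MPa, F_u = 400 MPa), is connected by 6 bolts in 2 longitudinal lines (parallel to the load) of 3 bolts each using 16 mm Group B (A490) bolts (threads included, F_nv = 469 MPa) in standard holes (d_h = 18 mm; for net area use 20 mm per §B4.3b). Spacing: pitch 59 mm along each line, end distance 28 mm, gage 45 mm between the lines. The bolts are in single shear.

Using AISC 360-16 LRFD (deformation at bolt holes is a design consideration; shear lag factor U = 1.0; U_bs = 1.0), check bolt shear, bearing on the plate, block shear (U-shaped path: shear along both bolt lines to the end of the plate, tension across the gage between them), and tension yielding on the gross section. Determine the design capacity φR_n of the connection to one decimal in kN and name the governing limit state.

Bolt shear: A_b = π(16)²/4 = 201.06 mm². φR_n = 0.75 × 469 × 201.06 × 6 × 1 = 424.3 kN.
Bearing (6 mm plate, F_u = 400 MPa): end bolts L_c = 28 − 18/2 = 19, R_n = min(1.2×19×6×400, 2.4×16×6×400) = 54.72 kN/bolt; interior L_c = 59 − 18 = 41, R_n = 92.16 kN/bolt. φR_n = 0.75 × (2×54.72 + 4×92.16) = 358.6 kN.
Block shear: shear path 2×[28+2×59] = 2×146 mm, A_gv = 1752, A_nv = 2×(146 − 2.5×20)×6 = 1152 mm²; tension across gage: (45 − 1×20)×6 = 150 mm². R_n = min(0.6×400×1152, 0.6×250×1752) + 1.0×400×150 = min(276.48, 262.8) + 60 = 322.8 kN. φR_n = 0.75 × 322.8 = 242.1 kN.
Tension yield (gross): A_g = 129×6 = 774 mm². φR_n = 0.90 × 250 × 774 = 174.2 kN.
Governing: min(424.3, 358.6, 242.1, 174.2) = 174.2 kN → gross-section yield.

174.2 kN (gross-section yield governs)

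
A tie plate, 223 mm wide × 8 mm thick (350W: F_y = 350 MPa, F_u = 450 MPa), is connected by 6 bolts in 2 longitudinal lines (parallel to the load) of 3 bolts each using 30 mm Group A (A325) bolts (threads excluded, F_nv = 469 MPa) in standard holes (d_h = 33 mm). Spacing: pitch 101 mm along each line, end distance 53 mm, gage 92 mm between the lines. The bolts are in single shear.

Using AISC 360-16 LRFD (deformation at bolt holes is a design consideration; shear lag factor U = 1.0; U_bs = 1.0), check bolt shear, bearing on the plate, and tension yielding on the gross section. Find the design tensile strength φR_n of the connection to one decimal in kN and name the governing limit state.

Bolt shear: A_b = π(30)²/4 = 706.86 mm². φR_n = 0.75 × 469 × 706.86 × 6 × 1 = 1491.8 kN.
Bearing (8 mm plate, F_u = 450 MPa): end bolts L_c = 53 − 33/2 = 36.5, R_n = min(1.2×36.5×8×450, 2.4×30×8×450) = 157.68 kN/bolt; interior L_c = 101 − 33 = 68, R_n = 259.2 kN/bolt. φR_n = 0.75 × (2×157.68 + 4×259.2) = 1014.1 kN.
Tension yield (gross): A_g = 223×8 = 1784 mm². φR_n = 0.90 × 350 × 1784 = 562.0 kN.
Governing: min(1491.8, 1014.1, 562.0) = 562.0 kN → gross-section yield.

562.0 kN (gross-section yield governs)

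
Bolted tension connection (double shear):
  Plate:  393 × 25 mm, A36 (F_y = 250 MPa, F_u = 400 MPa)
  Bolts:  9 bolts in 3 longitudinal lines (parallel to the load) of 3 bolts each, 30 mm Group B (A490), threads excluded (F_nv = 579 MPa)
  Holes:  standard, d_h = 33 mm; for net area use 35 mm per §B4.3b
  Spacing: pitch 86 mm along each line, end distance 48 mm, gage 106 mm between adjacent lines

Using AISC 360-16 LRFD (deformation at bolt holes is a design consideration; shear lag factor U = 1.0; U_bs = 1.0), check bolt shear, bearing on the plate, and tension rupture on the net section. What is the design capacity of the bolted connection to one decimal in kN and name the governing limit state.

2160.0 kN (net-section rupture governs)

Bolt shear: A_b = π(30)²/4 = 706.86 mm². φR_n = 0.75 × 579 × 706.86 × 9 × 2 = 5525.2 kN.
Bearing (25 mm plate, F_u = 400 MPa): end bolts L_c = 48 − 33/2 = 31.5, R_n = min(1.2×31.5×25×400, 2.4×30×25×400) = 378 kN/bolt; interior L_c = 86 − 33 = 53, R_n = 636 kN/bolt. φR_n = 0.75 × (3×378 + 6×636) = 3712.5 kN.
Tension rupture (net): A_n = (393 − 3×35)×25 = 7200 mm² (U = 1.0, A_e = A_n). φR_n = 0.75 × 400 × 7200 = 2160.0 kN.
Governing: min(5525.2, 3712.5, 2160.0) = 2160.0 kN → net-section rupture.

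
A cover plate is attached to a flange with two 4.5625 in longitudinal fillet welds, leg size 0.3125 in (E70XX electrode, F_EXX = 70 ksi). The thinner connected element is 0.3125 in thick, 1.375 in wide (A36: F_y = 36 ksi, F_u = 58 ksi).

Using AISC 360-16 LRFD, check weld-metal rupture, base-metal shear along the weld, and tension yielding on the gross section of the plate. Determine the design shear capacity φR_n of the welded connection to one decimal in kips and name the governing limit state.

13.9 kips (gross-section yield governs)

Weld metal: throat = 0.707×0.3125 = 0.22094 in, L = 2×4.5625 = 9.125 in. φR_n = 0.75 × 0.6 × 70 × 0.22094 × 9.125 = 63.5 kips.
Base metal shear (0.3125 in plate): yield φR_n = 1.0×0.6×36×0.3125×9.125 = 61.6 kips; rupture φR_n = 0.75×0.6×58×0.3125×9.125 = 74.4 kips; take 61.6 kips (yield).
Tension yield (gross): A_g = 1.375×0.3125 = 0.42969 in². φR_n = 0.90 × 36 × 0.42969 = 13.9 kips.
Governing: min(63.5, 61.6, 13.9) = 13.9 kips → gross-section yield.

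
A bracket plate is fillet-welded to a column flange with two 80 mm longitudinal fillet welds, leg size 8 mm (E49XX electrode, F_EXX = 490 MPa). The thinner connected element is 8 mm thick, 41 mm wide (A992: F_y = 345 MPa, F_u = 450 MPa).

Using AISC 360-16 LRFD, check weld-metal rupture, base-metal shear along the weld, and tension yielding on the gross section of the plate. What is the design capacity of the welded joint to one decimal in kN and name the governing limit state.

Weld metal: throat = 0.707×8 = 5.656 mm, L = 2×80 = 160 mm. φR_n = 0.75 × 0.6 × 490 × 5.656 × 160 = 199.5 kN.
Base metal shear (8 mm plate): yield φR_n = 1.0×0.6×345×8×160 = 265.0 kN; rupture φR_n = 0.75×0.6×450×8×160 = 259.2 kN; take 259.2 kN (rupture).
Tension yield (gross): A_g = 41×8 = 328 mm². φR_n = 0.90 × 345 × 328 = 101.8 kN.
Governing: min(199.5, 259.2, 101.8) = 101.8 kN → gross-section yield.

101.8 kN (gross-section yield governs)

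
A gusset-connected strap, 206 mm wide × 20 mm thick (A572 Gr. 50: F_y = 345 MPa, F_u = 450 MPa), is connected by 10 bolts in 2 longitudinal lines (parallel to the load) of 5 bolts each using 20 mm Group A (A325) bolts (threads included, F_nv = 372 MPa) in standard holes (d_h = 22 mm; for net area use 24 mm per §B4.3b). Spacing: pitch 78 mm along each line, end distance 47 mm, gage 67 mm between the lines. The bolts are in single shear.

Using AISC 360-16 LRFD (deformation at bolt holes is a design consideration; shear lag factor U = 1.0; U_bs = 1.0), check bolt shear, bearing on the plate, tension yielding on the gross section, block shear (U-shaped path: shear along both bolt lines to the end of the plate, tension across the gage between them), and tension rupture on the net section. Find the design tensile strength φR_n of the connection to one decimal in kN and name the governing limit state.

876.5 kN (bolt shear governs)

Bolt shear: A_b = π(20)²/4 = 314.16 mm². φR_n = 0.75 × 372 × 314.16 × 10 × 1 = 876.5 kN.
Bearing (20 mm plate, F_u = 450 MPa): end bolts L_c = 47 − 22/2 = 36, R_n = min(1.2×36×20×450, 2.4×20×20×450) = 388.8 kN/bolt; interior L_c = 78 − 22 = 56, R_n = 432 kN/bolt. φR_n = 0.75 × (2×388.8 + 8×432) = 3175.2 kN.
Tension yield (gross): A_g = 206×20 = 4120 mm². φR_n = 0.90 × 345 × 4120 = 1279.3 kN.
Block shear: shear path 2×[47+4×78] = 2×359 mm, A_gv = 14360, A_nv = 2×(359 − 4.5×24)×20 = 10040 mm²; tension across gage: (67 − 1×24)×20 = 860 mm². R_n = min(0.6×450×10040, 0.6×345×14360) + 1.0×450×860 = min(2710.8, 2972.5) + 387 = 3097.8 kN. φR_n = 0.75 × 3097.8 = 2323.4 kN.
Tension rupture (net): A_n = (206 − 2×24)×20 = 3160 mm² (U = 1.0, A_e = A_n). φR_n = 0.75 × 450 × 3160 = 1066.5 kN.
Governing: min(876.5, 3175.2, 1279.3, 2323.4, 1066.5) = 876.5 kN → bolt shear.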